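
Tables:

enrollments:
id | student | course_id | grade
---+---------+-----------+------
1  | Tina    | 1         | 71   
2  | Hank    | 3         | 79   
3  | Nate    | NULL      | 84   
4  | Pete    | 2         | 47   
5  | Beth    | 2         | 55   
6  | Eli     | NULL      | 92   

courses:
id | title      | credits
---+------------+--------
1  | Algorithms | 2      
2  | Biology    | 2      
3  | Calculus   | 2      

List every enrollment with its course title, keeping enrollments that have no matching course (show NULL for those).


LEFT JOIN keeps every row from enrollments (the left table); where course_id has no match in courses, the course columns become NULL. Walk through each enrollment:
  - enrollment 1 (Tina): course_id=1 -> matches Algorithms
  - enrollment 2 (Hank): course_id=3 -> matches Calculus
  - enrollment 3 (Nate): course_id=NULL, no match -> kept with NULL
  - enrollment 4 (Pete): course_id=2 -> matches Biology
  - enrollment 5 (Beth): course_id=2 -> matches Biology
  - enrollment 6 (Eli): course_id=NULL, no match -> kept with NULL
All 6 rows appear; 2 have NULL course.

SQL:
SELECT a.student, b.title AS course
FROM enrollments a
LEFT JOIN courses b ON a.course_id = b.id

Result:
student | course    
--------+-----------
Tina    | Algorithms
Hank    | Calculus  
Nate    | NULL      
Pete    | Biology   
Beth    | Biology   
Eli     | NULL      


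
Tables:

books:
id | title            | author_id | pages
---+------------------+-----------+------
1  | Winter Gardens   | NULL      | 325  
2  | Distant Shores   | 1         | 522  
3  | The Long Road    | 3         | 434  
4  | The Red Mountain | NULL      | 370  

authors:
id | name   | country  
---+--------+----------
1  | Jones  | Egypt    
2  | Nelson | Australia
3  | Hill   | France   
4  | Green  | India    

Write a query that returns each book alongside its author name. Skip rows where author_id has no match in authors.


INNER JOIN keeps only books rows whose author_id matches an id in authors. Walk through each book:
  - book 1 (Winter Gardens): author_id=NULL, no match -> dropped
  - book 2 (Distant Shores): author_id=1 -> matches Jones
  - book 3 (The Long Road): author_id=3 -> matches Hill
  - book 4 (The Red Mountain): author_id=NULL, no match -> dropped
So 2 of 4 rows are dropped.

SQL:
SELECT a.title, b.name AS author
FROM books a
INNER JOIN authors b ON a.author_id = b.id

Result:
title          | author
---------------+-------
Distant Shores | Jones 
The Long Road  | Hill  


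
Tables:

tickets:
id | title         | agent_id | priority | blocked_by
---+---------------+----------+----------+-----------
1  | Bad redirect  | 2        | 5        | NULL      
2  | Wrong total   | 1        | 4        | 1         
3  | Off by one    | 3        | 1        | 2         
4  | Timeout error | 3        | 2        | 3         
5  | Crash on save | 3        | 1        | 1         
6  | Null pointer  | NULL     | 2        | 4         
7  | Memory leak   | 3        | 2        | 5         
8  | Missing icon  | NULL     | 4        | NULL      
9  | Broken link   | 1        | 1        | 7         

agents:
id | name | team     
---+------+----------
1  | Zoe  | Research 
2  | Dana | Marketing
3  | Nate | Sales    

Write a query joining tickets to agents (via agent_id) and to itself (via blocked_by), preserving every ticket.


Two LEFT JOINs from the same base table tickets: one to agents via agent_id, one to tickets itself via blocked_by. Both are LEFT so every ticket is preserved.
Match against agents:
  - ticket 1 (Bad redirect): agent_id=2 -> matches Dana
  - ticket 2 (Wrong total): agent_id=1 -> matches Zoe
  - ticket 3 (Off by one): agent_id=3 -> matches Nate
  - ticket 4 (Timeout error): agent_id=3 -> matches Nate
  - ticket 5 (Crash on save): agent_id=3 -> matches Nate
  - ticket 6 (Null pointer): agent_id=NULL, no match -> kept with NULL
  - ticket 7 (Memory leak): agent_id=3 -> matches Nate
  - ticket 8 (Missing icon): agent_id=NULL, no match -> kept with NULL
  - ticket 9 (Broken link): agent_id=1 -> matches Zoe
Match against tickets (self):
  - ticket 1 (Bad redirect): blocked_by=NULL -> NULL
  - ticket 2 (Wrong total): blocked_by=1 -> Bad redirect
  - ticket 3 (Off by one): blocked_by=2 -> Wrong total
  - ticket 4 (Timeout error): blocked_by=3 -> Off by one
  - ticket 5 (Crash on save): blocked_by=1 -> Bad redirect
  - ticket 6 (Null pointer): blocked_by=4 -> Timeout error
  - ticket 7 (Memory leak): blocked_by=5 -> Crash on save
  - ticket 8 (Missing icon): blocked_by=NULL -> NULL
  - ticket 9 (Broken link): blocked_by=7 -> Memory leak

SQL:
SELECT a.title, b.name AS agent, c.title AS blocked_by
FROM tickets a
LEFT JOIN agents b ON a.agent_id = b.id
LEFT JOIN tickets c ON a.blocked_by = c.id

Result:
title         | agent | blocked_by   
--------------+-------+--------------
Bad redirect  | Dana  | NULL         
Wrong total   | Zoe   | Bad redirect 
Off by one    | Nate  | Wrong total  
Timeout error | Nate  | Off by one   
Crash on save | Nate  | Bad redirect 
Null pointer  | NULL  | Timeout error
Memory leak   | Nate  | Crash on save
Missing icon  | NULL  | NULL         
Broken link   | Zoe   | Memory leak  


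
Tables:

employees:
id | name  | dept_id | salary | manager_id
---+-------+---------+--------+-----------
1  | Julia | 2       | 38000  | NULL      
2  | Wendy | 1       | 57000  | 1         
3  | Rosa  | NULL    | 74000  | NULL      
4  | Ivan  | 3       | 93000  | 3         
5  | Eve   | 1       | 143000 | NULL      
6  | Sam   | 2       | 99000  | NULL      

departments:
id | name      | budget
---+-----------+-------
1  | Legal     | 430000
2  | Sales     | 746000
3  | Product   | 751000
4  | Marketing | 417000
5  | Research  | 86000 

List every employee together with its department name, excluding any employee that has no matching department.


INNER JOIN keeps only employees rows whose dept_id matches an id in departments. Walk through each employee:
  - employee 1 (Julia): dept_id=2 -> matches Sales
  - employee 2 (Wendy): dept_id=1 -> matches Legal
  - employee 3 (Rosa): dept_id=NULL, no match -> dropped
  - employee 4 (Ivan): dept_id=3 -> matches Product
  - employee 5 (Eve): dept_id=1 -> matches Legal
  - employee 6 (Sam): dept_id=2 -> matches Sales
So 1 of 6 rows is dropped.

SQL:
SELECT a.name, b.name AS department
FROM employees a
INNER JOIN departments b ON a.dept_id = b.id

Result:
name  | department
------+-----------
Julia | Sales     
Wendy | Legal     
Ivan  | Product   
Eve   | Legal     
Sam   | Sales     


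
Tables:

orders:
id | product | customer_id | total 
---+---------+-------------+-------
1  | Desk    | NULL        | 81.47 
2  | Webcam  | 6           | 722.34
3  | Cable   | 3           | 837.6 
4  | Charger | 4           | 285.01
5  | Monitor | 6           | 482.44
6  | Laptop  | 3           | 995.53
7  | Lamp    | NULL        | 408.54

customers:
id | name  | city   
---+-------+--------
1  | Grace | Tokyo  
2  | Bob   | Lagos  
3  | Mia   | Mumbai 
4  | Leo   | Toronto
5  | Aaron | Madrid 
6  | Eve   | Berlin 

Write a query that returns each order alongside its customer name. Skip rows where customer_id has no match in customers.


INNER JOIN keeps only orders rows whose customer_id matches an id in customers. Walk through each order:
  - order 1 (Desk): customer_id=NULL, no match -> dropped
  - order 2 (Webcam): customer_id=6 -> matches Eve
  - order 3 (Cable): customer_id=3 -> matches Mia
  - order 4 (Charger): customer_id=4 -> matches Leo
  - order 5 (Monitor): customer_id=6 -> matches Eve
  - order 6 (Laptop): customer_id=3 -> matches Mia
  - order 7 (Lamp): customer_id=NULL, no match -> dropped
So 2 of 7 rows are dropped.

SQL:
SELECT a.product, b.name AS customer
FROM orders a
INNER JOIN customers b ON a.customer_id = b.id

Result:
product | customer
--------+---------
Webcam  | Eve     
Cable   | Mia     
Charger | Leo     
Monitor | Eve     
Laptop  | Mia     


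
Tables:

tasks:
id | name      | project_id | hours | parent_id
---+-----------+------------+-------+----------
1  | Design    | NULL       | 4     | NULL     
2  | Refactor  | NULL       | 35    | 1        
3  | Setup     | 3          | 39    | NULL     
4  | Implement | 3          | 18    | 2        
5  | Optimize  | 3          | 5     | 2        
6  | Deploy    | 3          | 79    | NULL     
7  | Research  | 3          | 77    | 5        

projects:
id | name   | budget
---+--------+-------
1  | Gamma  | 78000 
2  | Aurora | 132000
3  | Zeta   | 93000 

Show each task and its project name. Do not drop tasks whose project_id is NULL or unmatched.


LEFT JOIN keeps every row from tasks (the left table); where project_id has no match in projects, the project columns become NULL. Walk through each task:
  - task 1 (Design): project_id=NULL, no match -> kept with NULL
  - task 2 (Refactor): project_id=NULL, no match -> kept with NULL
  - task 3 (Setup): project_id=3 -> matches Zeta
  - task 4 (Implement): project_id=3 -> matches Zeta
  - task 5 (Optimize): project_id=3 -> matches Zeta
  - task 6 (Deploy): project_id=3 -> matches Zeta
  - task 7 (Research): project_id=3 -> matches Zeta
All 7 rows appear; 2 have NULL project.

SQL:
SELECT a.name, b.name AS project
FROM tasks a
LEFT JOIN projects b ON a.project_id = b.id

Result:
name      | project
----------+--------
Design    | NULL   
Refactor  | NULL   
Setup     | Zeta   
Implement | Zeta   
Optimize  | Zeta   
Deploy    | Zeta   
Research  | Zeta   


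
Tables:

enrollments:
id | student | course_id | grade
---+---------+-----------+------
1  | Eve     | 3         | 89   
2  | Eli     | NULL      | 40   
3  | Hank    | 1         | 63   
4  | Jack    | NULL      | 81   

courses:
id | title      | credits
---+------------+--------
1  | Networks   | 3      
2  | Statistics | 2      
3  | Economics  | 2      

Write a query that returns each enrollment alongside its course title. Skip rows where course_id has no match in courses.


INNER JOIN keeps only enrollments rows whose course_id matches an id in courses. Walk through each enrollment:
  - enrollment 1 (Eve): course_id=3 -> matches Economics
  - enrollment 2 (Eli): course_id=NULL, no match -> dropped
  - enrollment 3 (Hank): course_id=1 -> matches Networks
  - enrollment 4 (Jack): course_id=NULL, no match -> dropped
So 2 of 4 rows are dropped.

SQL:
SELECT a.student, b.title AS course
FROM enrollments a
INNER JOIN courses b ON a.course_id = b.id

Result:
student | course   
--------+----------
Eve     | Economics
Hank    | Networks 


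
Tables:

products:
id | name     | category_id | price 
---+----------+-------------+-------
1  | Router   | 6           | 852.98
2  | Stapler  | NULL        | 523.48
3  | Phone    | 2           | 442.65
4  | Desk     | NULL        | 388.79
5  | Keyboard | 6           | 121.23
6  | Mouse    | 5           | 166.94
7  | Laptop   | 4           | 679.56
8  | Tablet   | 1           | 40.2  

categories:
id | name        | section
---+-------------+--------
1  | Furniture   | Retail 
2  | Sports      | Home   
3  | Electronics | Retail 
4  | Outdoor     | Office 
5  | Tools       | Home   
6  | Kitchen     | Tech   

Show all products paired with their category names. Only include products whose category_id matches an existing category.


INNER JOIN keeps only products rows whose category_id matches an id in categories. Walk through each product:
  - product 1 (Router): category_id=6 -> matches Kitchen
  - product 2 (Stapler): category_id=NULL, no match -> dropped
  - product 3 (Phone): category_id=2 -> matches Sports
  - product 4 (Desk): category_id=NULL, no match -> dropped
  - product 5 (Keyboard): category_id=6 -> matches Kitchen
  - product 6 (Mouse): category_id=5 -> matches Tools
  - product 7 (Laptop): category_id=4 -> matches Outdoor
  - product 8 (Tablet): category_id=1 -> matches Furniture
So 2 of 8 rows are dropped.

SQL:
SELECT a.name, b.name AS category
FROM products a
INNER JOIN categories b ON a.category_id = b.id

Result:
name     | category 
---------+----------
Router   | Kitchen  
Phone    | Sports   
Keyboard | Kitchen  
Mouse    | Tools    
Laptop   | Outdoor  
Tablet   | Furniture


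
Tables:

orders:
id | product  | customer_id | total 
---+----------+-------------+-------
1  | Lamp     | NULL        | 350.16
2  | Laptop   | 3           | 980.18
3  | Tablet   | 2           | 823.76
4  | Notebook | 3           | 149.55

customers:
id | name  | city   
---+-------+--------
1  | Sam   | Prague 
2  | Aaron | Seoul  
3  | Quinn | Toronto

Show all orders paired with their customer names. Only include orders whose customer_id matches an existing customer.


INNER JOIN keeps only orders rows whose customer_id matches an id in customers. Walk through each order:
  - order 1 (Lamp): customer_id=NULL, no match -> dropped
  - order 2 (Laptop): customer_id=3 -> matches Quinn
  - order 3 (Tablet): customer_id=2 -> matches Aaron
  - order 4 (Notebook): customer_id=3 -> matches Quinn
So 1 of 4 rows is dropped.

SQL:
SELECT a.product, b.name AS customer
FROM orders a
INNER JOIN customers b ON a.customer_id = b.id

Result:
product  | customer
---------+---------
Laptop   | Quinn   
Tablet   | Aaron   
Notebook | Quinn   


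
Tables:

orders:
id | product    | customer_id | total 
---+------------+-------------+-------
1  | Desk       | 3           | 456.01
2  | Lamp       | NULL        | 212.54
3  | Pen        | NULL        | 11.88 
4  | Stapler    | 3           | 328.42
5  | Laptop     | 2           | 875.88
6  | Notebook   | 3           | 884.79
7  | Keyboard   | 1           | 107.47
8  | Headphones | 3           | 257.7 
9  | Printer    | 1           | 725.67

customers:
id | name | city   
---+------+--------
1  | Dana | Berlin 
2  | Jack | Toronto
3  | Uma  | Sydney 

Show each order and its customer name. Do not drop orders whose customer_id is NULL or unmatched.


LEFT JOIN keeps every row from orders (the left table); where customer_id has no match in customers, the customer columns become NULL. Walk through each order:
  - order 1 (Desk): customer_id=3 -> matches Uma
  - order 2 (Lamp): customer_id=NULL, no match -> kept with NULL
  - order 3 (Pen): customer_id=NULL, no match -> kept with NULL
  - order 4 (Stapler): customer_id=3 -> matches Uma
  - order 5 (Laptop): customer_id=2 -> matches Jack
  - order 6 (Notebook): customer_id=3 -> matches Uma
  - order 7 (Keyboard): customer_id=1 -> matches Dana
  - order 8 (Headphones): customer_id=3 -> matches Uma
  - order 9 (Printer): customer_id=1 -> matches Dana
All 9 rows appear; 2 have NULL customer.

SQL:
SELECT a.product, b.name AS customer
FROM orders a
LEFT JOIN customers b ON a.customer_id = b.id

Result:
product    | customer
-----------+---------
Desk       | Uma     
Lamp       | NULL    
Pen        | NULL    
Stapler    | Uma     
Laptop     | Jack    
Notebook   | Uma     
Keyboard   | Dana    
Headphones | Uma     
Printer    | Dana    


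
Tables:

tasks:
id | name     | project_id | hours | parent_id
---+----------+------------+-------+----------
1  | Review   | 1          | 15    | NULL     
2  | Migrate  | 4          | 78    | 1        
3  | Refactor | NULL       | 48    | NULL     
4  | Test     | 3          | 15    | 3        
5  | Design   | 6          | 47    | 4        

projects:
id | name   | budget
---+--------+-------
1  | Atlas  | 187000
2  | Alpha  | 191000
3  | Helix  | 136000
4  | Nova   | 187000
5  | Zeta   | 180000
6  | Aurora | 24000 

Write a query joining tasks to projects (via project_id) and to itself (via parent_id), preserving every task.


Two LEFT JOINs from the same base table tasks: one to projects via project_id, one to tasks itself via parent_id. Both are LEFT so every task is preserved.
Match against projects:
  - task 1 (Review): project_id=1 -> matches Atlas
  - task 2 (Migrate): project_id=4 -> matches Nova
  - task 3 (Refactor): project_id=NULL, no match -> kept with NULL
  - task 4 (Test): project_id=3 -> matches Helix
  - task 5 (Design): project_id=6 -> matches Aurora
Match against tasks (self):
  - task 1 (Review): parent_id=NULL -> NULL
  - task 2 (Migrate): parent_id=1 -> Review
  - task 3 (Refactor): parent_id=NULL -> NULL
  - task 4 (Test): parent_id=3 -> Refactor
  - task 5 (Design): parent_id=4 -> Test

SQL:
SELECT a.name, b.name AS project, c.name AS parent
FROM tasks a
LEFT JOIN projects b ON a.project_id = b.id
LEFT JOIN tasks c ON a.parent_id = c.id

Result:
name     | project | parent  
---------+---------+---------
Review   | Atlas   | NULL    
Migrate  | Nova    | Review  
Refactor | NULL    | NULL    
Test     | Helix   | Refactor
Design   | Aurora  | Test    


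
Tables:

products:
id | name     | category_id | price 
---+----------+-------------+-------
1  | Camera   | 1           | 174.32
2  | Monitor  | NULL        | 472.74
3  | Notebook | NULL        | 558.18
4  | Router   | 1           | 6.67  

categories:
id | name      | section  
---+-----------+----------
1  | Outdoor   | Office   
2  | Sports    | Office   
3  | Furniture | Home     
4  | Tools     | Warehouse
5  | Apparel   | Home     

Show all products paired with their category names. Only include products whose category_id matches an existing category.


INNER JOIN keeps only products rows whose category_id matches an id in categories. Walk through each product:
  - product 1 (Camera): category_id=1 -> matches Outdoor
  - product 2 (Monitor): category_id=NULL, no match -> dropped
  - product 3 (Notebook): category_id=NULL, no match -> dropped
  - product 4 (Router): category_id=1 -> matches Outdoor
So 2 of 4 rows are dropped.

SQL:
SELECT a.name, b.name AS category
FROM products a
INNER JOIN categories b ON a.category_id = b.id

Result:
name   | category
-------+---------
Camera | Outdoor 
Router | Outdoor 


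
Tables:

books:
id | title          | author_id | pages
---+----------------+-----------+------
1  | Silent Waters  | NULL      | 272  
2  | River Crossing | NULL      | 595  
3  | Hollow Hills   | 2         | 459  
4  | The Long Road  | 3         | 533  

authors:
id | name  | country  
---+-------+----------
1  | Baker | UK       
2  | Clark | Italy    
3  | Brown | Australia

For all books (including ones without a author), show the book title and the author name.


LEFT JOIN keeps every row from books (the left table); where author_id has no match in authors, the author columns become NULL. Walk through each book:
  - book 1 (Silent Waters): author_id=NULL, no match -> kept with NULL
  - book 2 (River Crossing): author_id=NULL, no match -> kept with NULL
  - book 3 (Hollow Hills): author_id=2 -> matches Clark
  - book 4 (The Long Road): author_id=3 -> matches Brown
All 4 rows appear; 2 have NULL author.

SQL:
SELECT a.title, b.name AS author
FROM books a
LEFT JOIN authors b ON a.author_id = b.id

Result:
title          | author
---------------+-------
Silent Waters  | NULL  
River Crossing | NULL  
Hollow Hills   | Clark 
The Long Road  | Brown 


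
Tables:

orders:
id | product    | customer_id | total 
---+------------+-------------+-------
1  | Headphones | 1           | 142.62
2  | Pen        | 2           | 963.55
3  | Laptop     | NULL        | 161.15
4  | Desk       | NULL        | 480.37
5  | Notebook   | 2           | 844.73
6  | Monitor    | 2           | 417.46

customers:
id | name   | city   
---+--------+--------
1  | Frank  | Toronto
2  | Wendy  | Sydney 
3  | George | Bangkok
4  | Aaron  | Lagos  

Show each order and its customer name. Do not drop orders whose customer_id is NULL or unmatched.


LEFT JOIN keeps every row from orders (the left table); where customer_id has no match in customers, the customer columns become NULL. Walk through each order:
  - order 1 (Headphones): customer_id=1 -> matches Frank
  - order 2 (Pen): customer_id=2 -> matches Wendy
  - order 3 (Laptop): customer_id=NULL, no match -> kept with NULL
  - order 4 (Desk): customer_id=NULL, no match -> kept with NULL
  - order 5 (Notebook): customer_id=2 -> matches Wendy
  - order 6 (Monitor): customer_id=2 -> matches Wendy
All 6 rows appear; 2 have NULL customer.

SQL:
SELECT a.product, b.name AS customer
FROM orders a
LEFT JOIN customers b ON a.customer_id = b.id

Result:
product    | customer
-----------+---------
Headphones | Frank   
Pen        | Wendy   
Laptop     | NULL    
Desk       | NULL    
Notebook   | Wendy   
Monitor    | Wendy   


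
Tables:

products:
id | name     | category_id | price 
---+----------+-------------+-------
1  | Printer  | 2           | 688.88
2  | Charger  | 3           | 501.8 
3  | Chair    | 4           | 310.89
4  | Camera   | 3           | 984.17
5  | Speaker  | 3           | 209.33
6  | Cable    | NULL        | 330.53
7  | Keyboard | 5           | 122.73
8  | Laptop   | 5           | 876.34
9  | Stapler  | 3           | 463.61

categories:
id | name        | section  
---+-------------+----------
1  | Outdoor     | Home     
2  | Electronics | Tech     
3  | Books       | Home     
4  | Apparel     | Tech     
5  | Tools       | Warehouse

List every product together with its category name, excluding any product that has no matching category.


INNER JOIN keeps only products rows whose category_id matches an id in categories. Walk through each product:
  - product 1 (Printer): category_id=2 -> matches Electronics
  - product 2 (Charger): category_id=3 -> matches Books
  - product 3 (Chair): category_id=4 -> matches Apparel
  - product 4 (Camera): category_id=3 -> matches Books
  - product 5 (Speaker): category_id=3 -> matches Books
  - product 6 (Cable): category_id=NULL, no match -> dropped
  - product 7 (Keyboard): category_id=5 -> matches Tools
  - product 8 (Laptop): category_id=5 -> matches Tools
  - product 9 (Stapler): category_id=3 -> matches Books
So 1 of 9 rows is dropped.

SQL:
SELECT a.name, b.name AS category
FROM products a
INNER JOIN categories b ON a.category_id = b.id

Result:
name     | category   
---------+------------
Printer  | Electronics
Charger  | Books      
Chair    | Apparel    
Camera   | Books      
Speaker  | Books      
Keyboard | Tools      
Laptop   | Tools      
Stapler  | Books      


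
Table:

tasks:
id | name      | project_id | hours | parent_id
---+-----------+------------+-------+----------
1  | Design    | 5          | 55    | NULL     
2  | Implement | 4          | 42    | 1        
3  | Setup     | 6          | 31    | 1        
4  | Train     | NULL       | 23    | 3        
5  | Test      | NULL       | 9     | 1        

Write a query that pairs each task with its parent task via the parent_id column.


This is a self-join: tasks is joined to a second copy of itself, matching each row's parent_id to another row's id. Use LEFT JOIN so rows with parent_id=NULL are kept.
  - task 1 (Design): parent_id=NULL -> NULL
  - task 2 (Implement): parent_id=1 -> Design
  - task 3 (Setup): parent_id=1 -> Design
  - task 4 (Train): parent_id=3 -> Setup
  - task 5 (Test): parent_id=1 -> Design

SQL:
SELECT a.name AS item, b.name AS parent
FROM tasks a
LEFT JOIN tasks b ON a.parent_id = b.id

Result:
item      | parent
----------+-------
Design    | NULL  
Implement | Design
Setup     | Design
Train     | Setup 
Test      | Design


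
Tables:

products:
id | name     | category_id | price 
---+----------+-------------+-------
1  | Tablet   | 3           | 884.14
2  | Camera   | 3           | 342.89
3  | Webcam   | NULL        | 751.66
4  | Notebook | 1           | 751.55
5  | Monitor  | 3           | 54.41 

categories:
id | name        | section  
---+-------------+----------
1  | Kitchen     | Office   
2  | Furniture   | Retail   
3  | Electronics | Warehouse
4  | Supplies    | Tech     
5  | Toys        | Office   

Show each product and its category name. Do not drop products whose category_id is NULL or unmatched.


LEFT JOIN keeps every row from products (the left table); where category_id has no match in categories, the category columns become NULL. Walk through each product:
  - product 1 (Tablet): category_id=3 -> matches Electronics
  - product 2 (Camera): category_id=3 -> matches Electronics
  - product 3 (Webcam): category_id=NULL, no match -> kept with NULL
  - product 4 (Notebook): category_id=1 -> matches Kitchen
  - product 5 (Monitor): category_id=3 -> matches Electronics
All 5 rows appear; 1 has NULL category.

SQL:
SELECT a.name, b.name AS category
FROM products a
LEFT JOIN categories b ON a.category_id = b.id

Result:
name     | category   
---------+------------
Tablet   | Electronics
Camera   | Electronics
Webcam   | NULL       
Notebook | Kitchen    
Monitor  | Electronics


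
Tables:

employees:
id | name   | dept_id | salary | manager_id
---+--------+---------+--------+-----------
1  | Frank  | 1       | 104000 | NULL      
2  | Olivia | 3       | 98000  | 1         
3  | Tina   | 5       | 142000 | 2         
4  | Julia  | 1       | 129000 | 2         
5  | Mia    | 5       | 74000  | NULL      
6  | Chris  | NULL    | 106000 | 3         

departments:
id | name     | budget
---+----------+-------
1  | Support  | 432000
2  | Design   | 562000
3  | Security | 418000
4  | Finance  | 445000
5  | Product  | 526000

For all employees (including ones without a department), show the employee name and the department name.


LEFT JOIN keeps every row from employees (the left table); where dept_id has no match in departments, the department columns become NULL. Walk through each employee:
  - employee 1 (Frank): dept_id=1 -> matches Support
  - employee 2 (Olivia): dept_id=3 -> matches Security
  - employee 3 (Tina): dept_id=5 -> matches Product
  - employee 4 (Julia): dept_id=1 -> matches Support
  - employee 5 (Mia): dept_id=5 -> matches Product
  - employee 6 (Chris): dept_id=NULL, no match -> kept with NULL
All 6 rows appear; 1 has NULL department.

SQL:
SELECT a.name, b.name AS department
FROM employees a
LEFT JOIN departments b ON a.dept_id = b.id

Result:
name   | department
-------+-----------
Frank  | Support   
Olivia | Security  
Tina   | Product   
Julia  | Support   
Mia    | Product   
Chris  | NULL      


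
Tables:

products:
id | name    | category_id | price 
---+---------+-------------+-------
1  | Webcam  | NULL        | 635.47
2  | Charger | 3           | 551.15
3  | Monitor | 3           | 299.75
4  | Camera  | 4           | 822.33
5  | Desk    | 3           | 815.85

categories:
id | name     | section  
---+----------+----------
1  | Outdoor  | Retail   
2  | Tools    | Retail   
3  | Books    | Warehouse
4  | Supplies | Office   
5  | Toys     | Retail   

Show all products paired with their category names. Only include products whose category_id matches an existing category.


INNER JOIN keeps only products rows whose category_id matches an id in categories. Walk through each product:
  - product 1 (Webcam): category_id=NULL, no match -> dropped
  - product 2 (Charger): category_id=3 -> matches Books
  - product 3 (Monitor): category_id=3 -> matches Books
  - product 4 (Camera): category_id=4 -> matches Supplies
  - product 5 (Desk): category_id=3 -> matches Books
So 1 of 5 rows is dropped.

SQL:
SELECT a.name, b.name AS category
FROM products a
INNER JOIN categories b ON a.category_id = b.id

Result:
name    | category
--------+---------
Charger | Books   
Monitor | Books   
Camera  | Supplies
Desk    | Books   


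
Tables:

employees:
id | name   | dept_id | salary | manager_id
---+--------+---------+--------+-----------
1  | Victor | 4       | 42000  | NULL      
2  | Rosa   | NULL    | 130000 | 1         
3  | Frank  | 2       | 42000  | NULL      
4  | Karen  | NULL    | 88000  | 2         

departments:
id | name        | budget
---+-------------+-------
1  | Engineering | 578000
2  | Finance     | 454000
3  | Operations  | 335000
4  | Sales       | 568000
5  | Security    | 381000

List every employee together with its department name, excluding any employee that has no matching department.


INNER JOIN keeps only employees rows whose dept_id matches an id in departments. Walk through each employee:
  - employee 1 (Victor): dept_id=4 -> matches Sales
  - employee 2 (Rosa): dept_id=NULL, no match -> dropped
  - employee 3 (Frank): dept_id=2 -> matches Finance
  - employee 4 (Karen): dept_id=NULL, no match -> dropped
So 2 of 4 rows are dropped.

SQL:
SELECT a.name, b.name AS department
FROM employees a
INNER JOIN departments b ON a.dept_id = b.id

Result:
name   | department
-------+-----------
Victor | Sales     
Frank  | Finance   


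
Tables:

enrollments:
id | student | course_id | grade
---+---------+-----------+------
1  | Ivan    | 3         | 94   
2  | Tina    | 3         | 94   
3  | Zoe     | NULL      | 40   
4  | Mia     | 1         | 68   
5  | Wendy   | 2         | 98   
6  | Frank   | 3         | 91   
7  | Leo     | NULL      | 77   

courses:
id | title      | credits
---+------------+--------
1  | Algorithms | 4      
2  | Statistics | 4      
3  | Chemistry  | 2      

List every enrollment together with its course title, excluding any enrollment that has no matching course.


INNER JOIN keeps only enrollments rows whose course_id matches an id in courses. Walk through each enrollment:
  - enrollment 1 (Ivan): course_id=3 -> matches Chemistry
  - enrollment 2 (Tina): course_id=3 -> matches Chemistry
  - enrollment 3 (Zoe): course_id=NULL, no match -> dropped
  - enrollment 4 (Mia): course_id=1 -> matches Algorithms
  - enrollment 5 (Wendy): course_id=2 -> matches Statistics
  - enrollment 6 (Frank): course_id=3 -> matches Chemistry
  - enrollment 7 (Leo): course_id=NULL, no match -> dropped
So 2 of 7 rows are dropped.

SQL:
SELECT a.student, b.title AS course
FROM enrollments a
INNER JOIN courses b ON a.course_id = b.id

Result:
student | course    
--------+-----------
Ivan    | Chemistry 
Tina    | Chemistry 
Mia     | Algorithms
Wendy   | Statistics
Frank   | Chemistry 


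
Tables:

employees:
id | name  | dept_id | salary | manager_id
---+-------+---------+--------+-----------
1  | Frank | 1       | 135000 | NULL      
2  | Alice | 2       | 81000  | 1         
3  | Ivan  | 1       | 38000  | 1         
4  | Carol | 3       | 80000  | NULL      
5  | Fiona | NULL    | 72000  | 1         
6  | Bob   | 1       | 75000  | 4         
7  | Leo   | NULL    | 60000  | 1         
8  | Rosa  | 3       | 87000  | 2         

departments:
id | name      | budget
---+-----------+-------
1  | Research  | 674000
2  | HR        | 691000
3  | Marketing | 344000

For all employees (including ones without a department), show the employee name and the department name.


LEFT JOIN keeps every row from employees (the left table); where dept_id has no match in departments, the department columns become NULL. Walk through each employee:
  - employee 1 (Frank): dept_id=1 -> matches Research
  - employee 2 (Alice): dept_id=2 -> matches HR
  - employee 3 (Ivan): dept_id=1 -> matches Research
  - employee 4 (Carol): dept_id=3 -> matches Marketing
  - employee 5 (Fiona): dept_id=NULL, no match -> kept with NULL
  - employee 6 (Bob): dept_id=1 -> matches Research
  - employee 7 (Leo): dept_id=NULL, no match -> kept with NULL
  - employee 8 (Rosa): dept_id=3 -> matches Marketing
All 8 rows appear; 2 have NULL department.

SQL:
SELECT a.name, b.name AS department
FROM employees a
LEFT JOIN departments b ON a.dept_id = b.id

Result:
name  | department
------+-----------
Frank | Research  
Alice | HR        
Ivan  | Research  
Carol | Marketing 
Fiona | NULL      
Bob   | Research  
Leo   | NULL      
Rosa  | Marketing 


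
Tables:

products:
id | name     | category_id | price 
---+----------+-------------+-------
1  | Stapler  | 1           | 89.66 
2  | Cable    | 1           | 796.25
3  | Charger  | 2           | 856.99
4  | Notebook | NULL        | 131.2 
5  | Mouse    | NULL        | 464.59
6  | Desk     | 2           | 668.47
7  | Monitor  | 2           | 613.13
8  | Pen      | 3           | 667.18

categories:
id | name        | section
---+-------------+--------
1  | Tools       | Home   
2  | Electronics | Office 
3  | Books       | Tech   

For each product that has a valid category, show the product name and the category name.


INNER JOIN keeps only products rows whose category_id matches an id in categories. Walk through each product:
  - product 1 (Stapler): category_id=1 -> matches Tools
  - product 2 (Cable): category_id=1 -> matches Tools
  - product 3 (Charger): category_id=2 -> matches Electronics
  - product 4 (Notebook): category_id=NULL, no match -> dropped
  - product 5 (Mouse): category_id=NULL, no match -> dropped
  - product 6 (Desk): category_id=2 -> matches Electronics
  - product 7 (Monitor): category_id=2 -> matches Electronics
  - product 8 (Pen): category_id=3 -> matches Books
So 2 of 8 rows are dropped.

SQL:
SELECT a.name, b.name AS category
FROM products a
INNER JOIN categories b ON a.category_id = b.id

Result:
name    | category   
--------+------------
Stapler | Tools      
Cable   | Tools      
Charger | Electronics
Desk    | Electronics
Monitor | Electronics
Pen     | Books      


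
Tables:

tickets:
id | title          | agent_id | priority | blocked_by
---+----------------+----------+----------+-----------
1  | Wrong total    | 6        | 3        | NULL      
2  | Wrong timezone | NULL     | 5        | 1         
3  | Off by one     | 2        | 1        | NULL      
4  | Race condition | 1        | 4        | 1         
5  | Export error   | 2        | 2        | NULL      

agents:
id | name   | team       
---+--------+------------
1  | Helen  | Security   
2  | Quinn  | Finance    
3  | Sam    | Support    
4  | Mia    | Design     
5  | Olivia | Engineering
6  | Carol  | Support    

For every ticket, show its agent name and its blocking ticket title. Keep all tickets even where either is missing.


Two LEFT JOINs from the same base table tickets: one to agents via agent_id, one to tickets itself via blocked_by. Both are LEFT so every ticket is preserved.
Match against agents:
  - ticket 1 (Wrong total): agent_id=6 -> matches Carol
  - ticket 2 (Wrong timezone): agent_id=NULL, no match -> kept with NULL
  - ticket 3 (Off by one): agent_id=2 -> matches Quinn
  - ticket 4 (Race condition): agent_id=1 -> matches Helen
  - ticket 5 (Export error): agent_id=2 -> matches Quinn
Match against tickets (self):
  - ticket 1 (Wrong total): blocked_by=NULL -> NULL
  - ticket 2 (Wrong timezone): blocked_by=1 -> Wrong total
  - ticket 3 (Off by one): blocked_by=NULL -> NULL
  - ticket 4 (Race condition): blocked_by=1 -> Wrong total
  - ticket 5 (Export error): blocked_by=NULL -> NULL

SQL:
SELECT a.title, b.name AS agent, c.title AS blocked_by
FROM tickets a
LEFT JOIN agents b ON a.agent_id = b.id
LEFT JOIN tickets c ON a.blocked_by = c.id

Result:
title          | agent | blocked_by 
---------------+-------+------------
Wrong total    | Carol | NULL       
Wrong timezone | NULL  | Wrong total
Off by one     | Quinn | NULL       
Race condition | Helen | Wrong total
Export error   | Quinn | NULL       


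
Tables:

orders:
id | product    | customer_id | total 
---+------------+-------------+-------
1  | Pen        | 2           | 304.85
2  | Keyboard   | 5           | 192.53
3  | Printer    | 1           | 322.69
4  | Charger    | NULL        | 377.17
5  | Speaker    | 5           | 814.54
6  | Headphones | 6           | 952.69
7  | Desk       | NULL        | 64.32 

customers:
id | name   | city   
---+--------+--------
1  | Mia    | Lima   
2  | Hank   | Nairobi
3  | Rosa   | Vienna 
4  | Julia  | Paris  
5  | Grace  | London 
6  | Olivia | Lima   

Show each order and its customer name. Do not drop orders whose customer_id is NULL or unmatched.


LEFT JOIN keeps every row from orders (the left table); where customer_id has no match in customers, the customer columns become NULL. Walk through each order:
  - order 1 (Pen): customer_id=2 -> matches Hank
  - order 2 (Keyboard): customer_id=5 -> matches Grace
  - order 3 (Printer): customer_id=1 -> matches Mia
  - order 4 (Charger): customer_id=NULL, no match -> kept with NULL
  - order 5 (Speaker): customer_id=5 -> matches Grace
  - order 6 (Headphones): customer_id=6 -> matches Olivia
  - order 7 (Desk): customer_id=NULL, no match -> kept with NULL
All 7 rows appear; 2 have NULL customer.

SQL:
SELECT a.product, b.name AS customer
FROM orders a
LEFT JOIN customers b ON a.customer_id = b.id

Result:
product    | customer
-----------+---------
Pen        | Hank    
Keyboard   | Grace   
Printer    | Mia     
Charger    | NULL    
Speaker    | Grace   
Headphones | Olivia  
Desk       | NULL    


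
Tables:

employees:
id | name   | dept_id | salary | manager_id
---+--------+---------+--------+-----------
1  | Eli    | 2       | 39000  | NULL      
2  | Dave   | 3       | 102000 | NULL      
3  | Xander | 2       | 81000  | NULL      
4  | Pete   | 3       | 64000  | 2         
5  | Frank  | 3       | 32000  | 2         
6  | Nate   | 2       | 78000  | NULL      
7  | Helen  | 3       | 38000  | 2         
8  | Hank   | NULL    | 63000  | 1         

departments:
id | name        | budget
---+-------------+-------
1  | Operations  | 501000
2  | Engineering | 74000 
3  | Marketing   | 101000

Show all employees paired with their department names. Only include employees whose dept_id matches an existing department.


INNER JOIN keeps only employees rows whose dept_id matches an id in departments. Walk through each employee:
  - employee 1 (Eli): dept_id=2 -> matches Engineering
  - employee 2 (Dave): dept_id=3 -> matches Marketing
  - employee 3 (Xander): dept_id=2 -> matches Engineering
  - employee 4 (Pete): dept_id=3 -> matches Marketing
  - employee 5 (Frank): dept_id=3 -> matches Marketing
  - employee 6 (Nate): dept_id=2 -> matches Engineering
  - employee 7 (Helen): dept_id=3 -> matches Marketing
  - employee 8 (Hank): dept_id=NULL, no match -> dropped
So 1 of 8 rows is dropped.

SQL:
SELECT a.name, b.name AS department
FROM employees a
INNER JOIN departments b ON a.dept_id = b.id

Result:
name   | department 
-------+------------
Eli    | Engineering
Dave   | Marketing  
Xander | Engineering
Pete   | Marketing  
Frank  | Marketing  
Nate   | Engineering
Helen  | Marketing  


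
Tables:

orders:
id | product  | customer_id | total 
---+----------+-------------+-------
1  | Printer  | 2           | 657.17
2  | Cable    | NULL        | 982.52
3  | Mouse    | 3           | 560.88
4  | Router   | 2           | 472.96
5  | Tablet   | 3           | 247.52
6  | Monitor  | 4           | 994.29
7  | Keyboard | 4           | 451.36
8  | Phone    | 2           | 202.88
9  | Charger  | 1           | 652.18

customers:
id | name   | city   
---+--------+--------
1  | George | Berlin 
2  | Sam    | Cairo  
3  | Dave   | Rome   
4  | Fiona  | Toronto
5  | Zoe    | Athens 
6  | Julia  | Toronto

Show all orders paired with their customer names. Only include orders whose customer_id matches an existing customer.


INNER JOIN keeps only orders rows whose customer_id matches an id in customers. Walk through each order:
  - order 1 (Printer): customer_id=2 -> matches Sam
  - order 2 (Cable): customer_id=NULL, no match -> dropped
  - order 3 (Mouse): customer_id=3 -> matches Dave
  - order 4 (Router): customer_id=2 -> matches Sam
  - order 5 (Tablet): customer_id=3 -> matches Dave
  - order 6 (Monitor): customer_id=4 -> matches Fiona
  - order 7 (Keyboard): customer_id=4 -> matches Fiona
  - order 8 (Phone): customer_id=2 -> matches Sam
  - order 9 (Charger): customer_id=1 -> matches George
So 1 of 9 rows is dropped.

SQL:
SELECT a.product, b.name AS customer
FROM orders a
INNER JOIN customers b ON a.customer_id = b.id

Result:
product  | customer
---------+---------
Printer  | Sam     
Mouse    | Dave    
Router   | Sam     
Tablet   | Dave    
Monitor  | Fiona   
Keyboard | Fiona   
Phone    | Sam     
Charger  | George  


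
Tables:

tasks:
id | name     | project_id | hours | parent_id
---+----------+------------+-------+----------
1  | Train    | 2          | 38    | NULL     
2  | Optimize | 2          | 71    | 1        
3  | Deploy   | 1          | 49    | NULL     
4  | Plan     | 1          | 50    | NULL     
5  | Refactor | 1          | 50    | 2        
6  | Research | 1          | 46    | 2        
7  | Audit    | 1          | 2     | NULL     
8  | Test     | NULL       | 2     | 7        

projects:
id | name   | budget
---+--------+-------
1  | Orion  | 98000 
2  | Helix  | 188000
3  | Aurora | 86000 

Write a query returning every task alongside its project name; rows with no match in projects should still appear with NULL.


LEFT JOIN keeps every row from tasks (the left table); where project_id has no match in projects, the project columns become NULL. Walk through each task:
  - task 1 (Train): project_id=2 -> matches Helix
  - task 2 (Optimize): project_id=2 -> matches Helix
  - task 3 (Deploy): project_id=1 -> matches Orion
  - task 4 (Plan): project_id=1 -> matches Orion
  - task 5 (Refactor): project_id=1 -> matches Orion
  - task 6 (Research): project_id=1 -> matches Orion
  - task 7 (Audit): project_id=1 -> matches Orion
  - task 8 (Test): project_id=NULL, no match -> kept with NULL
All 8 rows appear; 1 has NULL project.

SQL:
SELECT a.name, b.name AS project
FROM tasks a
LEFT JOIN projects b ON a.project_id = b.id

Result:
name     | project
---------+--------
Train    | Helix  
Optimize | Helix  
Deploy   | Orion  
Plan     | Orion  
Refactor | Orion  
Research | Orion  
Audit    | Orion  
Test     | NULL   
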